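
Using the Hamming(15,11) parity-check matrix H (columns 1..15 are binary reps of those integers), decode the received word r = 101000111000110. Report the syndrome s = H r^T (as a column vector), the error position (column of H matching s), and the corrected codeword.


s = (0, 1, 1, 1)^T, error position = 7, corrected codeword c = 101000011000110

Compute s = H r^T mod 2 one row at a time:
  s_1 = 1 + 1 + 0 + 0 + 0 + 1 + 1 + 0 = 4 ≡ 0 (mod 2).
  s_2 = 0 + 0 + 0 + 1 + 0 + 1 + 1 + 0 = 3 ≡ 1 (mod 2).
  s_3 = 0 + 1 + 0 + 1 + 0 + 0 + 1 + 0 = 3 ≡ 1 (mod 2).
  s_4 = 1 + 1 + 0 + 1 + 1 + 0 + 1 + 0 = 5 ≡ 1 (mod 2).
s = (0, 1, 1, 1)^T — this equals column 7 of H (binary 0111), so error is at position 7.
Correct: flip bit 7 of r = 101000111000110 to get c = 101000011000110.


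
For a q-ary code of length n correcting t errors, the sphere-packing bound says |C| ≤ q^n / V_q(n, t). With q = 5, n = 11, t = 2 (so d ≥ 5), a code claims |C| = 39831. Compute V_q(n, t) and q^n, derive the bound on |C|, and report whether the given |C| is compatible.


V_q(n, t) = 925, q^n = 48828125, Hamming bound = 52787, |C| = 39831 ≤ bound (satisfied).

Step 1: Compute V_q(n, t) = Σ_{j=0}^2 C(n, j) (q−1)^j.
  j = 0: C(11,0)·(4)^0 = 1·1 = 1.
  j = 1: C(11,1)·(4)^1 = 11·4 = 44.
  j = 2: C(11,2)·(4)^2 = 55·16 = 880.
  V_q(n, t) = 1 + 44 + 880 = 925.
Step 2: q^n = 5^11 = 48828125.
Step 3: Hamming bound ⌊q^n / V_q(n,t)⌋ = ⌊48828125/925⌋ = 52787.
Step 4: Compare |C| = 39831 to 52787: satisfied.
The claimed |C| lies below the Hamming bound.


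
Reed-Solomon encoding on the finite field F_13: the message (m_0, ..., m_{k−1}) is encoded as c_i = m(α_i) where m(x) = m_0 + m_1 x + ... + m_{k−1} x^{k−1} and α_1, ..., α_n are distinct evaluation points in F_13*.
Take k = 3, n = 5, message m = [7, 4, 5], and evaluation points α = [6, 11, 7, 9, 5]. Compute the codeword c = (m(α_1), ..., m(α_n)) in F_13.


c = [3, 6, 7, 6, 9]

Message polynomial: m(x) = 7 + 4·x + 5·x^2 (mod 13).
For each evaluation point α_i, compute m(α_i) mod 13:
  α_1 = 6: Horner steps 5 → 8 → 3, so m(6) = 3.
  α_2 = 11: Horner steps 5 → 7 → 6, so m(11) = 6.
  α_3 = 7: Horner steps 5 → 0 → 7, so m(7) = 7.
  α_4 = 9: Horner steps 5 → 10 → 6, so m(9) = 6.
  α_5 = 5: Horner steps 5 → 3 → 9, so m(5) = 9.
Codeword c = [3, 6, 7, 6, 9] ∈ F_13^5.


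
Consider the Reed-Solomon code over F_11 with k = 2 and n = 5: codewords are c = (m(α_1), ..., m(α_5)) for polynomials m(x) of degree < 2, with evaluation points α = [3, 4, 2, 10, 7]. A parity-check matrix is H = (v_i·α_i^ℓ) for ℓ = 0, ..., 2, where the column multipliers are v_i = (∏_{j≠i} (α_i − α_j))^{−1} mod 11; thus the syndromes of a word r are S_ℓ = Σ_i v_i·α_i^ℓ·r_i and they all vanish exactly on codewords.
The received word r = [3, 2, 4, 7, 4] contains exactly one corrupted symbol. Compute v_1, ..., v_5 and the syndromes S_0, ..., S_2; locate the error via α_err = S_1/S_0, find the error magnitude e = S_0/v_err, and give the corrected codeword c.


S = (7, 5, 2), error at position 5, error magnitude e = 5, c = [3, 2, 4, 7, 10].

Step 1: column multipliers v_i = (∏_{j≠i}(α_i − α_j))^{−1} mod 11.
  i = 1 (α = 3): (3−4)(3−2)(3−10)(3−7) = (−1)·1·(−7)·(−4) = −28 ≡ 5, so v_1 = 5^{−1} = 9 (mod 11).
  i = 2 (α = 4): (4−3)(4−2)(4−10)(4−7) = 1·2·(−6)·(−3) = 36 ≡ 3, so v_2 = 3^{−1} = 4 (mod 11).
  i = 3 (α = 2): (2−3)(2−4)(2−10)(2−7) = (−1)·(−2)·(−8)·(−5) = 80 ≡ 3, so v_3 = 3^{−1} = 4 (mod 11).
  i = 4 (α = 10): (10−3)(10−4)(10−2)(10−7) = 7·6·8·3 = 1008 ≡ 7, so v_4 = 7^{−1} = 8 (mod 11).
  i = 5 (α = 7): (7−3)(7−4)(7−2)(7−10) = 4·3·5·(−3) = −180 ≡ 7, so v_5 = 7^{−1} = 8 (mod 11).
  v = [9, 4, 4, 8, 8].
Step 2: syndromes of r = [3, 2, 4, 7, 4] (all sums mod 11).
  S_0 = Σ v_i r_i = 9·3 + 4·2 + 4·4 + 8·7 + 8·4 = 139 ≡ 7.
  S_1 = Σ v_i α_i r_i = 9·3·3 + 4·4·2 + 4·2·4 + 8·10·7 + 8·7·4 = 929 ≡ 5.
  α_i^2 mod 11 = [9, 5, 4, 1, 5].
  S_2 = Σ v_i α_i^2 r_i = 9·9·3 + 4·5·2 + 4·4·4 + 8·1·7 + 8·5·4 = 563 ≡ 2.
  S = (7, 5, 2) ≠ 0, so r is not a codeword (an error is present).
Step 3: locate the error. For a single error e at position i, S_ℓ = v_i·e·α_i^ℓ, so α_err = S_1/S_0.
  S_0^{−1} = 7^{−1} = 8 (mod 11), so α_err = 5·8 = 40 ≡ 7 = α_5. Error position i = 5.
  Consistency check: S_2/S_1 = 2·9 = 18 ≡ 7 = α_err ✓ (single-error assumption holds).
Step 4: error magnitude e = S_0/v_5 = S_0·∏_{j≠5}(α_5 − α_j) = 7·7 = 49 ≡ 5 (mod 11).
Step 5: correct position 5: c_5 = r_5 − e = 4 − 5 ≡ 10 (mod 11). Hence c = [3, 2, 4, 7, 10].
  Check: interpolating c through the α_i gives m(x) = 6 + 10·x (degree < 2) with m(α_i) = c_i for every i, so c is indeed a codeword.


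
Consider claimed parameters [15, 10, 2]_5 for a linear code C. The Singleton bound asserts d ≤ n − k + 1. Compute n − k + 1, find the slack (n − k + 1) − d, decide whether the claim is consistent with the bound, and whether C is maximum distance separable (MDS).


Singleton RHS = n − k + 1 = 6, slack = 4, bound satisfied, not MDS.

Singleton bound: d ≤ n − k + 1.
Here n = 15, k = 10, so n − k + 1 = 6.
Given d = 2, check d ≤ 6: YES.
Slack = (n − k + 1) − d = 4.
The code is NOT MDS (slack = 4 > 0).
Description: the claimed parameters are [15, 10, 2]_5; such a code would be non-MDS.


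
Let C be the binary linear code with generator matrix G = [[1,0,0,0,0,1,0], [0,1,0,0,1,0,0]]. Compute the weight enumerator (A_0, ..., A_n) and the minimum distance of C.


Weight distribution: A_0 = 1, A_2 = 2, A_4 = 1. Minimum distance d = 2.

Enumerate all 2^2 = 4 messages m ∈ F_2^2.
For each, compute codeword c = mG in F_2^7, then tally its weight.
  m = 00 → c = 0000000, weight = 0.
  m = 10 → c = 1000010, weight = 2.
  m = 01 → c = 0100100, weight = 2.
  m = 11 → c = 1100110, weight = 4.
Tally weights:
  weight 0: 1 codewords.
  weight 2: 2 codewords.
  weight 4: 1 codewords.
Minimum distance d = smallest w > 0 with A_w > 0 = 2.
Sanity: Σ A_w = 4 = 2^2 = 4 ✓.


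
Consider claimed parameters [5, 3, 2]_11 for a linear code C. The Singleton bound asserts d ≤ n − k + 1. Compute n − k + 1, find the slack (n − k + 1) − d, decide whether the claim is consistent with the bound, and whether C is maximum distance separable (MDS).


Singleton RHS = n − k + 1 = 3, slack = 1, bound satisfied, not MDS.

Singleton bound: d ≤ n − k + 1.
Here n = 5, k = 3, so n − k + 1 = 3.
Given d = 2, check d ≤ 3: YES.
Slack = (n − k + 1) − d = 1.
The code is NOT MDS (slack = 1 > 0).
Description: the claimed parameters are [5, 3, 2]_11; such a code would be non-MDS.


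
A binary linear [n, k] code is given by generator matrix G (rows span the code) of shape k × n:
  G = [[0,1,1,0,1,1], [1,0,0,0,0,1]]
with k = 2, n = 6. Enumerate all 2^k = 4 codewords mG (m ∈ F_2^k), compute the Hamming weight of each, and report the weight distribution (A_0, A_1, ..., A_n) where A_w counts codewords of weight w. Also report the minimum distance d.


Weight distribution: A_0 = 1, A_2 = 1, A_4 = 2. Minimum distance d = 2.

Enumerate all 2^2 = 4 messages m ∈ F_2^2.
For each, compute codeword c = mG in F_2^6, then tally its weight.
  m = 00 → c = 000000, weight = 0.
  m = 10 → c = 011011, weight = 4.
  m = 01 → c = 100001, weight = 2.
  m = 11 → c = 111010, weight = 4.
Tally weights:
  weight 0: 1 codewords.
  weight 2: 1 codewords.
  weight 4: 2 codewords.
Minimum distance d = smallest w > 0 with A_w > 0 = 2.
Sanity: Σ A_w = 4 = 2^2 = 4 ✓.


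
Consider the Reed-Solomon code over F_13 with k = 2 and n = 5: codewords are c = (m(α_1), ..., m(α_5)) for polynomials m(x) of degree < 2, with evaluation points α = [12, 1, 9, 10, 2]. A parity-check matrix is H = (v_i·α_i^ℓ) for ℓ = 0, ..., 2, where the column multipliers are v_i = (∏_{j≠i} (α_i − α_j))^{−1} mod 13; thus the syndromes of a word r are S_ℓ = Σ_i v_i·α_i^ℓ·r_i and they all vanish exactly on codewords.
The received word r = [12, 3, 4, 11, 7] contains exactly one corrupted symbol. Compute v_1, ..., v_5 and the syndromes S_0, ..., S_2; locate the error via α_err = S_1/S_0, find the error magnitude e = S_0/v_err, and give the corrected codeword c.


S = (10, 10, 10), error at position 2, error magnitude e = 3, c = [12, 0, 4, 11, 7].

Step 1: column multipliers v_i = (∏_{j≠i}(α_i − α_j))^{−1} mod 13.
  i = 1 (α = 12): (12−1)(12−9)(12−10)(12−2) = 11·3·2·10 = 660 ≡ 10, so v_1 = 10^{−1} = 4 (mod 13).
  i = 2 (α = 1): (1−12)(1−9)(1−10)(1−2) = (−11)·(−8)·(−9)·(−1) = 792 ≡ 12, so v_2 = 12^{−1} = 12 (mod 13).
  i = 3 (α = 9): (9−12)(9−1)(9−10)(9−2) = (−3)·8·(−1)·7 = 168 ≡ 12, so v_3 = 12^{−1} = 12 (mod 13).
  i = 4 (α = 10): (10−12)(10−1)(10−9)(10−2) = (−2)·9·1·8 = −144 ≡ 12, so v_4 = 12^{−1} = 12 (mod 13).
  i = 5 (α = 2): (2−12)(2−1)(2−9)(2−10) = (−10)·1·(−7)·(−8) = −560 ≡ 12, so v_5 = 12^{−1} = 12 (mod 13).
  v = [4, 12, 12, 12, 12].
Step 2: syndromes of r = [12, 3, 4, 11, 7] (all sums mod 13).
  S_0 = Σ v_i r_i = 4·12 + 12·3 + 12·4 + 12·11 + 12·7 = 348 ≡ 10.
  S_1 = Σ v_i α_i r_i = 4·12·12 + 12·1·3 + 12·9·4 + 12·10·11 + 12·2·7 = 2532 ≡ 10.
  α_i^2 mod 13 = [1, 1, 3, 9, 4].
  S_2 = Σ v_i α_i^2 r_i = 4·1·12 + 12·1·3 + 12·3·4 + 12·9·11 + 12·4·7 = 1752 ≡ 10.
  S = (10, 10, 10) ≠ 0, so r is not a codeword (an error is present).
Step 3: locate the error. For a single error e at position i, S_ℓ = v_i·e·α_i^ℓ, so α_err = S_1/S_0.
  S_0^{−1} = 10^{−1} = 4 (mod 13), so α_err = 10·4 = 40 ≡ 1 = α_2. Error position i = 2.
  Consistency check: S_2/S_1 = 10·4 = 40 ≡ 1 = α_err ✓ (single-error assumption holds).
Step 4: error magnitude e = S_0/v_2 = S_0·∏_{j≠2}(α_2 − α_j) = 10·12 = 120 ≡ 3 (mod 13).
Step 5: correct position 2: c_2 = r_2 − e = 3 − 3 ≡ 0 (mod 13). Hence c = [12, 0, 4, 11, 7].
  Check: interpolating c through the α_i gives m(x) = 6 + 7·x (degree < 2) with m(α_i) = c_i for every i, so c is indeed a codeword.


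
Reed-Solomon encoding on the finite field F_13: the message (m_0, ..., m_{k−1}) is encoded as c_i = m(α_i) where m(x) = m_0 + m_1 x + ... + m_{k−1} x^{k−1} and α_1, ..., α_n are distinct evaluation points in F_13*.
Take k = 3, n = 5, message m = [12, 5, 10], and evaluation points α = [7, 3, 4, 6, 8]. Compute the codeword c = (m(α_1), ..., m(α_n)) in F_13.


c = [4, 0, 10, 12, 3]

Message polynomial: m(x) = 12 + 5·x + 10·x^2 (mod 13).
For each evaluation point α_i, compute m(α_i) mod 13:
  α_1 = 7: Horner steps 10 → 10 → 4, so m(7) = 4.
  α_2 = 3: Horner steps 10 → 9 → 0, so m(3) = 0.
  α_3 = 4: Horner steps 10 → 6 → 10, so m(4) = 10.
  α_4 = 6: Horner steps 10 → 0 → 12, so m(6) = 12.
  α_5 = 8: Horner steps 10 → 7 → 3, so m(8) = 3.
Codeword c = [4, 0, 10, 12, 3] ∈ F_13^5.


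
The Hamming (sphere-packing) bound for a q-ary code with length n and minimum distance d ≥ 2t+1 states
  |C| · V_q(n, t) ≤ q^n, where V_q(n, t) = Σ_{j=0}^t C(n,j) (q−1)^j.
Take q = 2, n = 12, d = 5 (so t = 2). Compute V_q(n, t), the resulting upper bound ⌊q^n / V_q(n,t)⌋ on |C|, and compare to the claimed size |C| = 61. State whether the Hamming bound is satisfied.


V_q(n, t) = 79, q^n = 4096, Hamming bound = 51, |C| = 61 > bound (violated).

Step 1: Compute V_q(n, t) = Σ_{j=0}^2 C(n, j) (q−1)^j.
  j = 0: C(12,0)·(1)^0 = 1·1 = 1.
  j = 1: C(12,1)·(1)^1 = 12·1 = 12.
  j = 2: C(12,2)·(1)^2 = 66·1 = 66.
  V_q(n, t) = 1 + 12 + 66 = 79.
Step 2: q^n = 2^12 = 4096.
Step 3: Hamming bound ⌊q^n / V_q(n,t)⌋ = ⌊4096/79⌋ = 51.
Step 4: Compare |C| = 61 to 51: violated.
The claimed |C| lies above the Hamming bound, so no 2-ary code of length 12 with d ≥ 5 can have 61 codewords.


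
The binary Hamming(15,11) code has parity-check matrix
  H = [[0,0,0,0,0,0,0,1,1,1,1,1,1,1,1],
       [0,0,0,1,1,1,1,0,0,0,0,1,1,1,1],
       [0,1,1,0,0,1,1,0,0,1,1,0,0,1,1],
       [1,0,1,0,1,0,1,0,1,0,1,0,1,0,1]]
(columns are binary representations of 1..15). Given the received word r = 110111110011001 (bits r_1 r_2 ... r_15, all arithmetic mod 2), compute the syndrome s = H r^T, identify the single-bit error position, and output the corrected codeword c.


s = (0, 0, 1, 1)^T, error position = 3, corrected codeword c = 111111110011001

Compute s = H r^T mod 2 one row at a time:
  s_1 = 1 + 0 + 0 + 1 + 1 + 0 + 0 + 1 = 4 ≡ 0 (mod 2).
  s_2 = 1 + 1 + 1 + 1 + 1 + 0 + 0 + 1 = 6 ≡ 0 (mod 2).
  s_3 = 1 + 0 + 1 + 1 + 0 + 1 + 0 + 1 = 5 ≡ 1 (mod 2).
  s_4 = 1 + 0 + 1 + 1 + 0 + 1 + 0 + 1 = 5 ≡ 1 (mod 2).
s = (0, 0, 1, 1)^T — this equals column 3 of H (binary 0011), so error is at position 3.
Correct: flip bit 3 of r = 110111110011001 to get c = 111111110011001.


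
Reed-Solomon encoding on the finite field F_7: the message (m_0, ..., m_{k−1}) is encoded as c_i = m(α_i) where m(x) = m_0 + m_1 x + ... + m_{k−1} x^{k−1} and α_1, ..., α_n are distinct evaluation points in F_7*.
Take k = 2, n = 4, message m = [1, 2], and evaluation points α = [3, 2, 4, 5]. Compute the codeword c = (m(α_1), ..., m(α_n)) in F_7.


c = [0, 5, 2, 4]

Message polynomial: m(x) = 1 + 2·x (mod 7).
For each evaluation point α_i, compute m(α_i) mod 7:
  α_1 = 3: Horner steps 2 → 0, so m(3) = 0.
  α_2 = 2: Horner steps 2 → 5, so m(2) = 5.
  α_3 = 4: Horner steps 2 → 2, so m(4) = 2.
  α_4 = 5: Horner steps 2 → 4, so m(5) = 4.
Codeword c = [0, 5, 2, 4] ∈ F_7^4.


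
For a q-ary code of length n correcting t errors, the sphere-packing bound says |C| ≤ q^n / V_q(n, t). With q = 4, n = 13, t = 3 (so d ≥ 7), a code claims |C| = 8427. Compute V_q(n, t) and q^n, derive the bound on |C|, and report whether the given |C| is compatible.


V_q(n, t) = 8464, q^n = 67108864, Hamming bound = 7928, |C| = 8427 > bound (violated).

Step 1: Compute V_q(n, t) = Σ_{j=0}^3 C(n, j) (q−1)^j.
  j = 0: C(13,0)·(3)^0 = 1·1 = 1.
  j = 1: C(13,1)·(3)^1 = 13·3 = 39.
  j = 2: C(13,2)·(3)^2 = 78·9 = 702.
  j = 3: C(13,3)·(3)^3 = 286·27 = 7722.
  V_q(n, t) = 1 + 39 + 702 + 7722 = 8464.
Step 2: q^n = 4^13 = 67108864.
Step 3: Hamming bound ⌊q^n / V_q(n,t)⌋ = ⌊67108864/8464⌋ = 7928.
Step 4: Compare |C| = 8427 to 7928: violated.
The claimed |C| lies above the Hamming bound, so no 4-ary code of length 13 with d ≥ 7 can have 8427 codewords.


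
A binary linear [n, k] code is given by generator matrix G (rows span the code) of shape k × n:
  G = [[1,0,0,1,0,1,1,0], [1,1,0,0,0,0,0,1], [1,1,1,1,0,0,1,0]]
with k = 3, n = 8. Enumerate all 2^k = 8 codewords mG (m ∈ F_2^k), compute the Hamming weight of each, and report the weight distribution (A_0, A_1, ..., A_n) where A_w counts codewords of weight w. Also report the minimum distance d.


Weight distribution: A_0 = 1, A_3 = 2, A_4 = 3, A_5 = 2. Minimum distance d = 3.

Enumerate all 2^3 = 8 messages m ∈ F_2^3.
For each, compute codeword c = mG in F_2^8, then tally its weight.
  m = 000 → c = 00000000, weight = 0.
  m = 100 → c = 10010110, weight = 4.
  m = 010 → c = 11000001, weight = 3.
  m = 110 → c = 01010111, weight = 5.
  m = 001 → c = 11110010, weight = 5.
  m = 101 → c = 01100100, weight = 3.
  m = 011 → c = 00110011, weight = 4.
  m = 111 → c = 10100101, weight = 4.
Tally weights:
  weight 0: 1 codewords.
  weight 3: 2 codewords.
  weight 4: 3 codewords.
  weight 5: 2 codewords.
Minimum distance d = smallest w > 0 with A_w > 0 = 3.
Sanity: Σ A_w = 8 = 2^3 = 8 ✓.


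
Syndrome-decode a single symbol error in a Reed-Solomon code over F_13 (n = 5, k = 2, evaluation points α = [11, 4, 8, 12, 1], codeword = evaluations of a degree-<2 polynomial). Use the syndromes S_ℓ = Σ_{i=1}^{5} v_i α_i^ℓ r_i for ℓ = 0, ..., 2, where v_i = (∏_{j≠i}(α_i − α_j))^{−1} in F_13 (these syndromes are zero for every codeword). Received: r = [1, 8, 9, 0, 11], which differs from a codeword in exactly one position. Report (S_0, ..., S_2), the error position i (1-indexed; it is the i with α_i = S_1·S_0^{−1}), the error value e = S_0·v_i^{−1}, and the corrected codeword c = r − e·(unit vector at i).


S = (4, 6, 9), error at position 3, error magnitude e = 5, c = [1, 8, 4, 0, 11].

Step 1: column multipliers v_i = (∏_{j≠i}(α_i − α_j))^{−1} mod 13.
  i = 1 (α = 11): (11−4)(11−8)(11−12)(11−1) = 7·3·(−1)·10 = −210 ≡ 11, so v_1 = 11^{−1} = 6 (mod 13).
  i = 2 (α = 4): (4−11)(4−8)(4−12)(4−1) = (−7)·(−4)·(−8)·3 = −672 ≡ 4, so v_2 = 4^{−1} = 10 (mod 13).
  i = 3 (α = 8): (8−11)(8−4)(8−12)(8−1) = (−3)·4·(−4)·7 = 336 ≡ 11, so v_3 = 11^{−1} = 6 (mod 13).
  i = 4 (α = 12): (12−11)(12−4)(12−8)(12−1) = 1·8·4·11 = 352 ≡ 1, so v_4 = 1^{−1} = 1 (mod 13).
  i = 5 (α = 1): (1−11)(1−4)(1−8)(1−12) = (−10)·(−3)·(−7)·(−11) = 2310 ≡ 9, so v_5 = 9^{−1} = 3 (mod 13).
  v = [6, 10, 6, 1, 3].
Step 2: syndromes of r = [1, 8, 9, 0, 11] (all sums mod 13).
  S_0 = Σ v_i r_i = 6·1 + 10·8 + 6·9 + 1·0 + 3·11 = 173 ≡ 4.
  S_1 = Σ v_i α_i r_i = 6·11·1 + 10·4·8 + 6·8·9 + 1·12·0 + 3·1·11 = 851 ≡ 6.
  α_i^2 mod 13 = [4, 3, 12, 1, 1].
  S_2 = Σ v_i α_i^2 r_i = 6·4·1 + 10·3·8 + 6·12·9 + 1·1·0 + 3·1·11 = 945 ≡ 9.
  S = (4, 6, 9) ≠ 0, so r is not a codeword (an error is present).
Step 3: locate the error. For a single error e at position i, S_ℓ = v_i·e·α_i^ℓ, so α_err = S_1/S_0.
  S_0^{−1} = 4^{−1} = 10 (mod 13), so α_err = 6·10 = 60 ≡ 8 = α_3. Error position i = 3.
  Consistency check: S_2/S_1 = 9·11 = 99 ≡ 8 = α_err ✓ (single-error assumption holds).
Step 4: error magnitude e = S_0/v_3 = S_0·∏_{j≠3}(α_3 − α_j) = 4·11 = 44 ≡ 5 (mod 13).
Step 5: correct position 3: c_3 = r_3 − e = 9 − 5 ≡ 4 (mod 13). Hence c = [1, 8, 4, 0, 11].
  Check: interpolating c through the α_i gives m(x) = 12 + 12·x (degree < 2) with m(α_i) = c_i for every i, so c is indeed a codeword.


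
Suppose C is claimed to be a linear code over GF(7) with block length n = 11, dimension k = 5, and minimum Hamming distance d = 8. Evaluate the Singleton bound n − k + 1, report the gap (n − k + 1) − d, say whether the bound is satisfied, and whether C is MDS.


Singleton RHS = n − k + 1 = 7, slack = -1, bound violated (no such code; not MDS).

Singleton bound: d ≤ n − k + 1.
Here n = 11, k = 5, so n − k + 1 = 7.
Given d = 8, check d ≤ 7: NO.
Slack = (n − k + 1) − d = -1.
The slack is negative: d = 8 exceeds n − k + 1 = 7 by 1, so the Singleton bound is violated and no linear [11, 5, 8]_7 code can exist. In particular it is not MDS (MDS requires d = n − k + 1 exactly).
Description: the claimed parameters are [11, 5, 8]_7; such a code would be impossible (violates the Singleton bound).


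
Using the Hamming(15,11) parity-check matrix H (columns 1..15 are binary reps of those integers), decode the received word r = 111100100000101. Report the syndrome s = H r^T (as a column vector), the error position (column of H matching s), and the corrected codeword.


s = (0, 0, 0, 1)^T, error position = 1, corrected codeword c = 011100100000101

Compute s = H r^T mod 2 one row at a time:
  s_1 = 0 + 0 + 0 + 0 + 0 + 1 + 0 + 1 = 2 ≡ 0 (mod 2).
  s_2 = 1 + 0 + 0 + 1 + 0 + 1 + 0 + 1 = 4 ≡ 0 (mod 2).
  s_3 = 1 + 1 + 0 + 1 + 0 + 0 + 0 + 1 = 4 ≡ 0 (mod 2).
  s_4 = 1 + 1 + 0 + 1 + 0 + 0 + 1 + 1 = 5 ≡ 1 (mod 2).
s = (0, 0, 0, 1)^T — this equals column 1 of H (binary 0001), so error is at position 1.
Correct: flip bit 1 of r = 111100100000101 to get c = 011100100000101.


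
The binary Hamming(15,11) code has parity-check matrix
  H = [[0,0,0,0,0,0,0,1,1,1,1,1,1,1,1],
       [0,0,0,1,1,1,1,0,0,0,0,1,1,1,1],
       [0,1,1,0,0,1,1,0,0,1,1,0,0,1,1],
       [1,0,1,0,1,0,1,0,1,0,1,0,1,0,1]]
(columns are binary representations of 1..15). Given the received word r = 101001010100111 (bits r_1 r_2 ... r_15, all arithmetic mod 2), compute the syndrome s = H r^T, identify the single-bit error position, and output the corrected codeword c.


s = (1, 0, 1, 0)^T, error position = 10, corrected codeword c = 101001010000111

Compute s = H r^T mod 2 one row at a time:
  s_1 = 1 + 0 + 1 + 0 + 0 + 1 + 1 + 1 = 5 ≡ 1 (mod 2).
  s_2 = 0 + 0 + 1 + 0 + 0 + 1 + 1 + 1 = 4 ≡ 0 (mod 2).
  s_3 = 0 + 1 + 1 + 0 + 1 + 0 + 1 + 1 = 5 ≡ 1 (mod 2).
  s_4 = 1 + 1 + 0 + 0 + 0 + 0 + 1 + 1 = 4 ≡ 0 (mod 2).
s = (1, 0, 1, 0)^T — this equals column 10 of H (binary 1010), so error is at position 10.
Correct: flip bit 10 of r = 101001010100111 to get c = 101001010000111.


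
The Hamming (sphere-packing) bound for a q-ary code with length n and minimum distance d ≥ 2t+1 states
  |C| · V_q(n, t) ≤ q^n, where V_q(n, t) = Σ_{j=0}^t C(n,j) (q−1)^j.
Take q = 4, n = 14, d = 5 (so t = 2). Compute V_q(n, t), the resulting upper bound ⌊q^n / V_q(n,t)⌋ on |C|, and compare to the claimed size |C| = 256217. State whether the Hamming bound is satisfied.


V_q(n, t) = 862, q^n = 268435456, Hamming bound = 311410, |C| = 256217 ≤ bound (satisfied).

Step 1: Compute V_q(n, t) = Σ_{j=0}^2 C(n, j) (q−1)^j.
  j = 0: C(14,0)·(3)^0 = 1·1 = 1.
  j = 1: C(14,1)·(3)^1 = 14·3 = 42.
  j = 2: C(14,2)·(3)^2 = 91·9 = 819.
  V_q(n, t) = 1 + 42 + 819 = 862.
Step 2: q^n = 4^14 = 268435456.
Step 3: Hamming bound ⌊q^n / V_q(n,t)⌋ = ⌊268435456/862⌋ = 311410.
Step 4: Compare |C| = 256217 to 311410: satisfied.
The claimed |C| lies below the Hamming bound.


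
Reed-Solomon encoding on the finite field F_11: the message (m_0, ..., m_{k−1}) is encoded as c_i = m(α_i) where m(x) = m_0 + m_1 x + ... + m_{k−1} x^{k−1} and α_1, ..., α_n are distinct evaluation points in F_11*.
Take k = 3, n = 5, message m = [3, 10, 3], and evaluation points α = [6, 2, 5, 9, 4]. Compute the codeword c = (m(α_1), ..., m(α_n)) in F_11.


c = [6, 2, 7, 6, 3]

Message polynomial: m(x) = 3 + 10·x + 3·x^2 (mod 11).
For each evaluation point α_i, compute m(α_i) mod 11:
  α_1 = 6: Horner steps 3 → 6 → 6, so m(6) = 6.
  α_2 = 2: Horner steps 3 → 5 → 2, so m(2) = 2.
  α_3 = 5: Horner steps 3 → 3 → 7, so m(5) = 7.
  α_4 = 9: Horner steps 3 → 4 → 6, so m(9) = 6.
  α_5 = 4: Horner steps 3 → 0 → 3, so m(4) = 3.
Codeword c = [6, 2, 7, 6, 3] ∈ F_11^5.


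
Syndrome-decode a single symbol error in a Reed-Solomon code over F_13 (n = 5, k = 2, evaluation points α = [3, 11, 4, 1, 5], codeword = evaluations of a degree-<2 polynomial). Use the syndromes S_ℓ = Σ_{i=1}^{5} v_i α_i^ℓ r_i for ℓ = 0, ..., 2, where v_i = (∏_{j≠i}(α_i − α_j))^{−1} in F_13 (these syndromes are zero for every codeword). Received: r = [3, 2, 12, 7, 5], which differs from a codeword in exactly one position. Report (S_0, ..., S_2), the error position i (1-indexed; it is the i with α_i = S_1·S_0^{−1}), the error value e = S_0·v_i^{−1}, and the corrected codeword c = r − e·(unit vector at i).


S = (7, 8, 11), error at position 1, error magnitude e = 10, c = [6, 2, 12, 7, 5].

Step 1: column multipliers v_i = (∏_{j≠i}(α_i − α_j))^{−1} mod 13.
  i = 1 (α = 3): (3−11)(3−4)(3−1)(3−5) = (−8)·(−1)·2·(−2) = −32 ≡ 7, so v_1 = 7^{−1} = 2 (mod 13).
  i = 2 (α = 11): (11−3)(11−4)(11−1)(11−5) = 8·7·10·6 = 3360 ≡ 6, so v_2 = 6^{−1} = 11 (mod 13).
  i = 3 (α = 4): (4−3)(4−11)(4−1)(4−5) = 1·(−7)·3·(−1) = 21 ≡ 8, so v_3 = 8^{−1} = 5 (mod 13).
  i = 4 (α = 1): (1−3)(1−11)(1−4)(1−5) = (−2)·(−10)·(−3)·(−4) = 240 ≡ 6, so v_4 = 6^{−1} = 11 (mod 13).
  i = 5 (α = 5): (5−3)(5−11)(5−4)(5−1) = 2·(−6)·1·4 = −48 ≡ 4, so v_5 = 4^{−1} = 10 (mod 13).
  v = [2, 11, 5, 11, 10].
Step 2: syndromes of r = [3, 2, 12, 7, 5] (all sums mod 13).
  S_0 = Σ v_i r_i = 2·3 + 11·2 + 5·12 + 11·7 + 10·5 = 215 ≡ 7.
  S_1 = Σ v_i α_i r_i = 2·3·3 + 11·11·2 + 5·4·12 + 11·1·7 + 10·5·5 = 827 ≡ 8.
  α_i^2 mod 13 = [9, 4, 3, 1, 12].
  S_2 = Σ v_i α_i^2 r_i = 2·9·3 + 11·4·2 + 5·3·12 + 11·1·7 + 10·12·5 = 999 ≡ 11.
  S = (7, 8, 11) ≠ 0, so r is not a codeword (an error is present).
Step 3: locate the error. For a single error e at position i, S_ℓ = v_i·e·α_i^ℓ, so α_err = S_1/S_0.
  S_0^{−1} = 7^{−1} = 2 (mod 13), so α_err = 8·2 = 16 ≡ 3 = α_1. Error position i = 1.
  Consistency check: S_2/S_1 = 11·5 = 55 ≡ 3 = α_err ✓ (single-error assumption holds).
Step 4: error magnitude e = S_0/v_1 = S_0·∏_{j≠1}(α_1 − α_j) = 7·7 = 49 ≡ 10 (mod 13).
Step 5: correct position 1: c_1 = r_1 − e = 3 − 10 ≡ 6 (mod 13). Hence c = [6, 2, 12, 7, 5].
  Check: interpolating c through the α_i gives m(x) = 1 + 6·x (degree < 2) with m(α_i) = c_i for every i, so c is indeed a codeword.


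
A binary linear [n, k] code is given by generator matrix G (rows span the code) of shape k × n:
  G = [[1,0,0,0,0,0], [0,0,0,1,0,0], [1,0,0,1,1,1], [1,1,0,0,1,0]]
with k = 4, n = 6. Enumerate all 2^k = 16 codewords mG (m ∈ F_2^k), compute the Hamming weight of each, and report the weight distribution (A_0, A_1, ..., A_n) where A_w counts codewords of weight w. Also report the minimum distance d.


Weight distribution: A_0 = 1, A_1 = 2, A_2 = 4, A_3 = 6, A_4 = 3. Minimum distance d = 1.

Enumerate all 2^4 = 16 messages m ∈ F_2^4.
For each, compute codeword c = mG in F_2^6, then tally its weight.
  m = 0000 → c = 000000, weight = 0.
  m = 1000 → c = 100000, weight = 1.
  m = 0100 → c = 000100, weight = 1.
  m = 1100 → c = 100100, weight = 2.
  m = 0010 → c = 100111, weight = 4.
  m = 1010 → c = 000111, weight = 3.
  m = 0110 → c = 100011, weight = 3.
  m = 1110 → c = 000011, weight = 2.
  m = 0001 → c = 110010, weight = 3.
  m = 1001 → c = 010010, weight = 2.
  m = 0101 → c = 110110, weight = 4.
  m = 1101 → c = 010110, weight = 3.
  m = 0011 → c = 010101, weight = 3.
  m = 1011 → c = 110101, weight = 4.
  m = 0111 → c = 010001, weight = 2.
  m = 1111 → c = 110001, weight = 3.
Tally weights:
  weight 0: 1 codewords.
  weight 1: 2 codewords.
  weight 2: 4 codewords.
  weight 3: 6 codewords.
  weight 4: 3 codewords.
Minimum distance d = smallest w > 0 with A_w > 0 = 1.
Sanity: Σ A_w = 16 = 2^4 = 16 ✓.


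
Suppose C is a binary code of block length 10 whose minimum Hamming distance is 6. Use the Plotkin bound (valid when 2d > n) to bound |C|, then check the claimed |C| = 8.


Plotkin bound M ≤ 6; given |C| = 8 > bound (violated).

Check applicability: 2d = 12, n = 10.
2d − n = 2 > 0, so Plotkin applies.
Compute d/(2d−n) = 6/2 ≈ 3.0000.
⌊d/(2d−n)⌋ = 3.
Plotkin bound: M ≤ 2·3 = 6.
Given |C| = 8, check: VIOLATED.
This |C| is above the Plotkin bound, so no binary code with n = 10, d = 6 and 8 codewords exists.


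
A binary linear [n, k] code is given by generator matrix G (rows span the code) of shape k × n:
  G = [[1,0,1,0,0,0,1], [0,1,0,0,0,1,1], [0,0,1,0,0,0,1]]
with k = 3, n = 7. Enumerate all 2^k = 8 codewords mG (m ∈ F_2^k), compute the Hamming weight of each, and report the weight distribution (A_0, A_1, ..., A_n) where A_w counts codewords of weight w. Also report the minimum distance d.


Weight distribution: A_0 = 1, A_1 = 1, A_2 = 1, A_3 = 3, A_4 = 2. Minimum distance d = 1.

Enumerate all 2^3 = 8 messages m ∈ F_2^3.
For each, compute codeword c = mG in F_2^7, then tally its weight.
  m = 000 → c = 0000000, weight = 0.
  m = 100 → c = 1010001, weight = 3.
  m = 010 → c = 0100011, weight = 3.
  m = 110 → c = 1110010, weight = 4.
  m = 001 → c = 0010001, weight = 2.
  m = 101 → c = 1000000, weight = 1.
  m = 011 → c = 0110010, weight = 3.
  m = 111 → c = 1100011, weight = 4.
Tally weights:
  weight 0: 1 codewords.
  weight 1: 1 codewords.
  weight 2: 1 codewords.
  weight 3: 3 codewords.
  weight 4: 2 codewords.
Minimum distance d = smallest w > 0 with A_w > 0 = 1.
Sanity: Σ A_w = 8 = 2^3 = 8 ✓.


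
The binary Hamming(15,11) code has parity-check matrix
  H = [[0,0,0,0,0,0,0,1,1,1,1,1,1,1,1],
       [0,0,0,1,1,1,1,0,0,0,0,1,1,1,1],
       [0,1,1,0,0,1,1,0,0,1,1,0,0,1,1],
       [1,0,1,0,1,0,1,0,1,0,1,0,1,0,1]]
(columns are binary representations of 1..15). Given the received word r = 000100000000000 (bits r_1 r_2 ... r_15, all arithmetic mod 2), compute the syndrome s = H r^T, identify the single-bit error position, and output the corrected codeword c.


s = (0, 1, 0, 0)^T, error position = 4, corrected codeword c = 000000000000000

Compute s = H r^T mod 2 one row at a time:
  s_1 = 0 + 0 + 0 + 0 + 0 + 0 + 0 + 0 = 0 ≡ 0 (mod 2).
  s_2 = 1 + 0 + 0 + 0 + 0 + 0 + 0 + 0 = 1 ≡ 1 (mod 2).
  s_3 = 0 + 0 + 0 + 0 + 0 + 0 + 0 + 0 = 0 ≡ 0 (mod 2).
  s_4 = 0 + 0 + 0 + 0 + 0 + 0 + 0 + 0 = 0 ≡ 0 (mod 2).
s = (0, 1, 0, 0)^T — this equals column 4 of H (binary 0100), so error is at position 4.
Correct: flip bit 4 of r = 000100000000000 to get c = 000000000000000.


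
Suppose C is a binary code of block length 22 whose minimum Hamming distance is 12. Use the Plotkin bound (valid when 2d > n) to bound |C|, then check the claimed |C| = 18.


Plotkin bound M ≤ 12; given |C| = 18 > bound (violated).

Check applicability: 2d = 24, n = 22.
2d − n = 2 > 0, so Plotkin applies.
Compute d/(2d−n) = 12/2 ≈ 6.0000.
⌊d/(2d−n)⌋ = 6.
Plotkin bound: M ≤ 2·6 = 12.
Given |C| = 18, check: VIOLATED.
This |C| is above the Plotkin bound, so no binary code with n = 22, d = 12 and 18 codewords exists.


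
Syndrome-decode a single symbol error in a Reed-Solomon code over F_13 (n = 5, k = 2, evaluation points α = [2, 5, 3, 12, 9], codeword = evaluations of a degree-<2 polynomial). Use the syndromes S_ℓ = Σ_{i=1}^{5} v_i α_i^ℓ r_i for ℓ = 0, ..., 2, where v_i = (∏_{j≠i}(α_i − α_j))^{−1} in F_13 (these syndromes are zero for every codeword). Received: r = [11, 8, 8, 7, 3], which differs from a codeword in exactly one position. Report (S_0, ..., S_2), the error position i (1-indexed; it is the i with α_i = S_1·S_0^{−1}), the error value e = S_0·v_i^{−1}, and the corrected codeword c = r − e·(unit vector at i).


S = (7, 9, 6), error at position 2, error magnitude e = 6, c = [11, 2, 8, 7, 3].

Step 1: column multipliers v_i = (∏_{j≠i}(α_i − α_j))^{−1} mod 13.
  i = 1 (α = 2): (2−5)(2−3)(2−12)(2−9) = (−3)·(−1)·(−10)·(−7) = 210 ≡ 2, so v_1 = 2^{−1} = 7 (mod 13).
  i = 2 (α = 5): (5−2)(5−3)(5−12)(5−9) = 3·2·(−7)·(−4) = 168 ≡ 12, so v_2 = 12^{−1} = 12 (mod 13).
  i = 3 (α = 3): (3−2)(3−5)(3−12)(3−9) = 1·(−2)·(−9)·(−6) = −108 ≡ 9, so v_3 = 9^{−1} = 3 (mod 13).
  i = 4 (α = 12): (12−2)(12−5)(12−3)(12−9) = 10·7·9·3 = 1890 ≡ 5, so v_4 = 5^{−1} = 8 (mod 13).
  i = 5 (α = 9): (9−2)(9−5)(9−3)(9−12) = 7·4·6·(−3) = −504 ≡ 3, so v_5 = 3^{−1} = 9 (mod 13).
  v = [7, 12, 3, 8, 9].
Step 2: syndromes of r = [11, 8, 8, 7, 3] (all sums mod 13).
  S_0 = Σ v_i r_i = 7·11 + 12·8 + 3·8 + 8·7 + 9·3 = 280 ≡ 7.
  S_1 = Σ v_i α_i r_i = 7·2·11 + 12·5·8 + 3·3·8 + 8·12·7 + 9·9·3 = 1621 ≡ 9.
  α_i^2 mod 13 = [4, 12, 9, 1, 3].
  S_2 = Σ v_i α_i^2 r_i = 7·4·11 + 12·12·8 + 3·9·8 + 8·1·7 + 9·3·3 = 1813 ≡ 6.
  S = (7, 9, 6) ≠ 0, so r is not a codeword (an error is present).
Step 3: locate the error. For a single error e at position i, S_ℓ = v_i·e·α_i^ℓ, so α_err = S_1/S_0.
  S_0^{−1} = 7^{−1} = 2 (mod 13), so α_err = 9·2 = 18 ≡ 5 = α_2. Error position i = 2.
  Consistency check: S_2/S_1 = 6·3 = 18 ≡ 5 = α_err ✓ (single-error assumption holds).
Step 4: error magnitude e = S_0/v_2 = S_0·∏_{j≠2}(α_2 − α_j) = 7·12 = 84 ≡ 6 (mod 13).
Step 5: correct position 2: c_2 = r_2 − e = 8 − 6 ≡ 2 (mod 13). Hence c = [11, 2, 8, 7, 3].
  Check: interpolating c through the α_i gives m(x) = 4 + 10·x (degree < 2) with m(α_i) = c_i for every i, so c is indeed a codeword.


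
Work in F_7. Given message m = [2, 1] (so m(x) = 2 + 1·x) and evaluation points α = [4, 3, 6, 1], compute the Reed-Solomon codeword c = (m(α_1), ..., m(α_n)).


c = [6, 5, 1, 3]

Message polynomial: m(x) = 2 + 1·x (mod 7).
For each evaluation point α_i, compute m(α_i) mod 7:
  α_1 = 4: Horner steps 1 → 6, so m(4) = 6.
  α_2 = 3: Horner steps 1 → 5, so m(3) = 5.
  α_3 = 6: Horner steps 1 → 1, so m(6) = 1.
  α_4 = 1: Horner steps 1 → 3, so m(1) = 3.
Codeword c = [6, 5, 1, 3] ∈ F_7^4.


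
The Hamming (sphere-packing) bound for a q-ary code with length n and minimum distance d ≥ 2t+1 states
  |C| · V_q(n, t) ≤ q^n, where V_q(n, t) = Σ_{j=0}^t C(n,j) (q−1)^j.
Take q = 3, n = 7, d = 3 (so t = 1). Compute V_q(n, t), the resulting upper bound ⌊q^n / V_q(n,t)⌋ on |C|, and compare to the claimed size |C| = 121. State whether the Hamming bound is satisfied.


V_q(n, t) = 15, q^n = 2187, Hamming bound = 145, |C| = 121 ≤ bound (satisfied).

Step 1: Compute V_q(n, t) = Σ_{j=0}^1 C(n, j) (q−1)^j.
  j = 0: C(7,0)·(2)^0 = 1·1 = 1.
  j = 1: C(7,1)·(2)^1 = 7·2 = 14.
  V_q(n, t) = 1 + 14 = 15.
Step 2: q^n = 3^7 = 2187.
Step 3: Hamming bound ⌊q^n / V_q(n,t)⌋ = ⌊2187/15⌋ = 145.
Step 4: Compare |C| = 121 to 145: satisfied.
The claimed |C| lies below the Hamming bound.


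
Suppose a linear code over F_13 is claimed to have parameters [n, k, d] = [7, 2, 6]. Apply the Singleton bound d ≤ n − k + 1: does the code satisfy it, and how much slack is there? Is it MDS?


Singleton RHS = n − k + 1 = 6, slack = 0, bound satisfied, MDS.

Singleton bound: d ≤ n − k + 1.
Here n = 7, k = 2, so n − k + 1 = 6.
Given d = 6, check d ≤ 6: YES.
Slack = (n − k + 1) − d = 0.
The code is MDS (slack = 0).
Description: the claimed parameters are [7, 2, 6]_13; such a code would be MDS (meets Singleton bound).


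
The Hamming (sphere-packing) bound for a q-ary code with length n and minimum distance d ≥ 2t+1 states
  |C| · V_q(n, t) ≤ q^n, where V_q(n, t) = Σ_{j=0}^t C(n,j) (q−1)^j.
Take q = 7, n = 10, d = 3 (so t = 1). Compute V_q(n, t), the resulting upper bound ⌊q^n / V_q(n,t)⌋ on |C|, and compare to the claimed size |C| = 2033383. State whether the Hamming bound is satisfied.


V_q(n, t) = 61, q^n = 282475249, Hamming bound = 4630741, |C| = 2033383 ≤ bound (satisfied).

Step 1: Compute V_q(n, t) = Σ_{j=0}^1 C(n, j) (q−1)^j.
  j = 0: C(10,0)·(6)^0 = 1·1 = 1.
  j = 1: C(10,1)·(6)^1 = 10·6 = 60.
  V_q(n, t) = 1 + 60 = 61.
Step 2: q^n = 7^10 = 282475249.
Step 3: Hamming bound ⌊q^n / V_q(n,t)⌋ = ⌊282475249/61⌋ = 4630741.
Step 4: Compare |C| = 2033383 to 4630741: satisfied.
The claimed |C| lies below the Hamming bound.


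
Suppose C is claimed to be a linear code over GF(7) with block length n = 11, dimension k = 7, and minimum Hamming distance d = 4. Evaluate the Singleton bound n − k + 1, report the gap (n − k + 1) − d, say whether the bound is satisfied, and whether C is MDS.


Singleton RHS = n − k + 1 = 5, slack = 1, bound satisfied, not MDS.

Singleton bound: d ≤ n − k + 1.
Here n = 11, k = 7, so n − k + 1 = 5.
Given d = 4, check d ≤ 5: YES.
Slack = (n − k + 1) − d = 1.
The code is NOT MDS (slack = 1 > 0).
Description: the claimed parameters are [11, 7, 4]_7; such a code would be non-MDS.


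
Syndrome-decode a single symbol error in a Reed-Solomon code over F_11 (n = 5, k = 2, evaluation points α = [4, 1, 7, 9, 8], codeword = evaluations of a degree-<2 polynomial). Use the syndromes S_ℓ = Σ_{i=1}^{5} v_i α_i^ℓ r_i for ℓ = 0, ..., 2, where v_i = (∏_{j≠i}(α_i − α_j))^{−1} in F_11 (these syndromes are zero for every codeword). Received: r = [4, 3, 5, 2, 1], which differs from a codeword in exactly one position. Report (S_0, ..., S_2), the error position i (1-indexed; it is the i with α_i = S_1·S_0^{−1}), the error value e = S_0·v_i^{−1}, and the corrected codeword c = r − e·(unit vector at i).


S = (5, 7, 1), error at position 5, error magnitude e = 3, c = [4, 3, 5, 2, 9].

Step 1: column multipliers v_i = (∏_{j≠i}(α_i − α_j))^{−1} mod 11.
  i = 1 (α = 4): (4−1)(4−7)(4−9)(4−8) = 3·(−3)·(−5)·(−4) = −180 ≡ 7, so v_1 = 7^{−1} = 8 (mod 11).
  i = 2 (α = 1): (1−4)(1−7)(1−9)(1−8) = (−3)·(−6)·(−8)·(−7) = 1008 ≡ 7, so v_2 = 7^{−1} = 8 (mod 11).
  i = 3 (α = 7): (7−4)(7−1)(7−9)(7−8) = 3·6·(−2)·(−1) = 36 ≡ 3, so v_3 = 3^{−1} = 4 (mod 11).
  i = 4 (α = 9): (9−4)(9−1)(9−7)(9−8) = 5·8·2·1 = 80 ≡ 3, so v_4 = 3^{−1} = 4 (mod 11).
  i = 5 (α = 8): (8−4)(8−1)(8−7)(8−9) = 4·7·1·(−1) = −28 ≡ 5, so v_5 = 5^{−1} = 9 (mod 11).
  v = [8, 8, 4, 4, 9].
Step 2: syndromes of r = [4, 3, 5, 2, 1] (all sums mod 11).
  S_0 = Σ v_i r_i = 8·4 + 8·3 + 4·5 + 4·2 + 9·1 = 93 ≡ 5.
  S_1 = Σ v_i α_i r_i = 8·4·4 + 8·1·3 + 4·7·5 + 4·9·2 + 9·8·1 = 436 ≡ 7.
  α_i^2 mod 11 = [5, 1, 5, 4, 9].
  S_2 = Σ v_i α_i^2 r_i = 8·5·4 + 8·1·3 + 4·5·5 + 4·4·2 + 9·9·1 = 397 ≡ 1.
  S = (5, 7, 1) ≠ 0, so r is not a codeword (an error is present).
Step 3: locate the error. For a single error e at position i, S_ℓ = v_i·e·α_i^ℓ, so α_err = S_1/S_0.
  S_0^{−1} = 5^{−1} = 9 (mod 11), so α_err = 7·9 = 63 ≡ 8 = α_5. Error position i = 5.
  Consistency check: S_2/S_1 = 1·8 = 8 ≡ 8 = α_err ✓ (single-error assumption holds).
Step 4: error magnitude e = S_0/v_5 = S_0·∏_{j≠5}(α_5 − α_j) = 5·5 = 25 ≡ 3 (mod 11).
Step 5: correct position 5: c_5 = r_5 − e = 1 − 3 ≡ 9 (mod 11). Hence c = [4, 3, 5, 2, 9].
  Check: interpolating c through the α_i gives m(x) = 10 + 4·x (degree < 2) with m(α_i) = c_i for every i, so c is indeed a codeword.


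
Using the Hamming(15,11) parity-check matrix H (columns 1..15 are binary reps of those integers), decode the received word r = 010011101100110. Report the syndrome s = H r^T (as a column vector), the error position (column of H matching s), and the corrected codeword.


s = (0, 1, 1, 0)^T, error position = 6, corrected codeword c = 010010101100110

Compute s = H r^T mod 2 one row at a time:
  s_1 = 0 + 1 + 1 + 0 + 0 + 1 + 1 + 0 = 4 ≡ 0 (mod 2).
  s_2 = 0 + 1 + 1 + 1 + 0 + 1 + 1 + 0 = 5 ≡ 1 (mod 2).
  s_3 = 1 + 0 + 1 + 1 + 1 + 0 + 1 + 0 = 5 ≡ 1 (mod 2).
  s_4 = 0 + 0 + 1 + 1 + 1 + 0 + 1 + 0 = 4 ≡ 0 (mod 2).
s = (0, 1, 1, 0)^T — this equals column 6 of H (binary 0110), so error is at position 6.
Correct: flip bit 6 of r = 010011101100110 to get c = 010010101100110.


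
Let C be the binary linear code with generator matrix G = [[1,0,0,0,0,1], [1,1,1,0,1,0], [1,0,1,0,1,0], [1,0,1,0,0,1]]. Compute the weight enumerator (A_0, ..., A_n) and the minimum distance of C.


Weight distribution: A_0 = 1, A_1 = 2, A_2 = 4, A_3 = 6, A_4 = 3. Minimum distance d = 1.

Enumerate all 2^4 = 16 messages m ∈ F_2^4.
For each, compute codeword c = mG in F_2^6, then tally its weight.
  m = 0000 → c = 000000, weight = 0.
  m = 1000 → c = 100001, weight = 2.
  m = 0100 → c = 111010, weight = 4.
  m = 1100 → c = 011011, weight = 4.
  m = 0010 → c = 101010, weight = 3.
  m = 1010 → c = 001011, weight = 3.
  m = 0110 → c = 010000, weight = 1.
  m = 1110 → c = 110001, weight = 3.
  m = 0001 → c = 101001, weight = 3.
  m = 1001 → c = 001000, weight = 1.
  m = 0101 → c = 010011, weight = 3.
  m = 1101 → c = 110010, weight = 3.
  m = 0011 → c = 000011, weight = 2.
  m = 1011 → c = 100010, weight = 2.
  m = 0111 → c = 111001, weight = 4.
  m = 1111 → c = 011000, weight = 2.
Tally weights:
  weight 0: 1 codewords.
  weight 1: 2 codewords.
  weight 2: 4 codewords.
  weight 3: 6 codewords.
  weight 4: 3 codewords.
Minimum distance d = smallest w > 0 with A_w > 0 = 1.
Sanity: Σ A_w = 16 = 2^4 = 16 ✓.


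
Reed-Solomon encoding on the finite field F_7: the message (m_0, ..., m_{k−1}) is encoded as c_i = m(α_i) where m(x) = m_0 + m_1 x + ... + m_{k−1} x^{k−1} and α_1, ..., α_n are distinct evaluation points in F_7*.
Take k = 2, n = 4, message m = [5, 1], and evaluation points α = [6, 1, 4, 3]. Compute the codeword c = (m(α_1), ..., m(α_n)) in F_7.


c = [4, 6, 2, 1]

Message polynomial: m(x) = 5 + 1·x (mod 7).
For each evaluation point α_i, compute m(α_i) mod 7:
  α_1 = 6: Horner steps 1 → 4, so m(6) = 4.
  α_2 = 1: Horner steps 1 → 6, so m(1) = 6.
  α_3 = 4: Horner steps 1 → 2, so m(4) = 2.
  α_4 = 3: Horner steps 1 → 1, so m(3) = 1.
Codeword c = [4, 6, 2, 1] ∈ F_7^4.
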